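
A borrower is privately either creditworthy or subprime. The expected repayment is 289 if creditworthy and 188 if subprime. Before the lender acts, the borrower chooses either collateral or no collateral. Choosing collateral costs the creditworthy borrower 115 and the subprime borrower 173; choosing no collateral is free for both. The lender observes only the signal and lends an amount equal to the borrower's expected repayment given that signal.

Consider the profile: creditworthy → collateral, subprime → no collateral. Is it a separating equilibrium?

If types separate, collateral earns payment 289 and no collateral earns 188.
Creditworthy: collateral gives 289 − 115 = 174; no collateral gives 188 − 0 = 188. Would deviate. ✗
Subprime: no collateral gives 188 − 0 = 188; collateral gives 289 − 173 = 116. No deviation. ✓

No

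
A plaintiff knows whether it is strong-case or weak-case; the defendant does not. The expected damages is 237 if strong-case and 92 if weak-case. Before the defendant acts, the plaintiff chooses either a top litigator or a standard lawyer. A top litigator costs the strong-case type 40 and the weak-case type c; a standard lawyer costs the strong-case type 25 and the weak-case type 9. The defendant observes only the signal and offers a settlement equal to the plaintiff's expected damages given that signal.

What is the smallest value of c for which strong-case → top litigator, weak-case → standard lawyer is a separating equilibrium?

Under separation: top litigator → strong-case (pays 237); standard lawyer → weak-case (pays 92).
Strong-case: 237 − 40 = 197 ≥ 92 − 25 = 67. Holds regardless of c. ✓
Weak-case: 92 − 9 ≥ 237 − c, so c ≥ 237 − 83 = 154.

154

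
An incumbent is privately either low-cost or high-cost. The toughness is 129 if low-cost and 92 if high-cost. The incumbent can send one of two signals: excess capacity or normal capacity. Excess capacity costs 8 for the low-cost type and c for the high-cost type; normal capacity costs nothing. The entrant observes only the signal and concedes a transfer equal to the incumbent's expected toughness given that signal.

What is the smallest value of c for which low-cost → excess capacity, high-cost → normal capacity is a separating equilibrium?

37

Under separation: excess capacity → low-cost (pays 129); normal capacity → high-cost (pays 92).
Low-cost: 129 − 8 = 121 ≥ 92 − 0 = 92. Holds regardless of c. ✓
High-cost: 92 − 0 ≥ 129 − c, so c ≥ 129 − 92 = 37.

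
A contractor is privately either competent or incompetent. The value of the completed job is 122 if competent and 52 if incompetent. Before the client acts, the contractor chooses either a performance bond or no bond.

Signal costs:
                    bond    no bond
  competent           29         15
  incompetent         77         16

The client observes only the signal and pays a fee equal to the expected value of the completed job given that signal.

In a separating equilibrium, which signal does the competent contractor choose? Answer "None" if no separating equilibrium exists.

Try competent → bond, incompetent → no bond:
  Under separation the client infers type exactly: bond → competent (pays 122), no bond → incompetent (pays 52).
  Competent: bond gives 122 − 29 = 93; no bond gives 52 − 15 = 37. No deviation. ✓
  Incompetent: no bond gives 52 − 16 = 36; bond gives 122 − 77 = 45. Would deviate. ✗
Try competent → no bond, incompetent → bond:
  Under separation the client infers type exactly: no bond → competent (pays 122), bond → incompetent (pays 52).
  Competent: no bond gives 122 − 15 = 107; bond gives 52 − 29 = 23. No deviation. ✓
  Incompetent: bond gives 52 − 77 = -25; no bond gives 122 − 16 = 106. Would deviate. ✗
Neither assignment is incentive-compatible.

None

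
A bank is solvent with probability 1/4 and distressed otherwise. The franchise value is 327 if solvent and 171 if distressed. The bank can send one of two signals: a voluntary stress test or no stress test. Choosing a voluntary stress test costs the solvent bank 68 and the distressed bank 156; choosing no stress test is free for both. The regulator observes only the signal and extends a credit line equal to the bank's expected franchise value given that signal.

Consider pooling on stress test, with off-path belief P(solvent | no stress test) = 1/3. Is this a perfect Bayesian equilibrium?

On the equilibrium path (stress test) the regulator holds the prior 1/4 and pays 1/4·327 + 3/4·171 = 210. Off-path (no stress test) belief 1/3 gives 1/3·327 + 2/3·171 = 223.
Solvent: stress test gives 210 − 68 = 142; no stress test gives 223 − 0 = 223. Deviates. ✗
Distressed: stress test gives 210 − 156 = 54; no stress test gives 223 − 0 = 223. Deviates. ✗

No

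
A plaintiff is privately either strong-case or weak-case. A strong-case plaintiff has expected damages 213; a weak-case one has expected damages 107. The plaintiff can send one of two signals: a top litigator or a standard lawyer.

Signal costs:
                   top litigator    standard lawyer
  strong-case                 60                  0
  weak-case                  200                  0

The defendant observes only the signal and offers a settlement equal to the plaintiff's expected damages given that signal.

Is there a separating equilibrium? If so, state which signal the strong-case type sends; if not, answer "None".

top litigator

Try strong-case → top litigator, weak-case → standard lawyer:
  If types separate, top litigator earns payment 213 and standard lawyer earns 107.
  Strong-case: top litigator gives 213 − 60 = 153; standard lawyer gives 107 − 0 = 107. No deviation. ✓
  Weak-case: standard lawyer gives 107 − 0 = 107; top litigator gives 213 − 200 = 13. No deviation. ✓
Both hold — the strong-case type sends top litigator.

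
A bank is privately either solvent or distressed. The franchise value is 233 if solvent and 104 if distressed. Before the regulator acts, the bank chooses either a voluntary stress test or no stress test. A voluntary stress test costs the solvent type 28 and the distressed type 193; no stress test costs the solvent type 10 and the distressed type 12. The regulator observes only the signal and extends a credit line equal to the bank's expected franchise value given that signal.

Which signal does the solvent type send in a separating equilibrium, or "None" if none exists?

Try solvent → stress test, distressed → no stress test:
  If types separate, stress test earns payment 233 and no stress test earns 104.
  Solvent: stress test gives 233 − 28 = 205; no stress test gives 104 − 10 = 94. No deviation. ✓
  Distressed: no stress test gives 104 − 12 = 92; stress test gives 233 − 193 = 40. No deviation. ✓
Both hold — the solvent type sends stress test.

stress test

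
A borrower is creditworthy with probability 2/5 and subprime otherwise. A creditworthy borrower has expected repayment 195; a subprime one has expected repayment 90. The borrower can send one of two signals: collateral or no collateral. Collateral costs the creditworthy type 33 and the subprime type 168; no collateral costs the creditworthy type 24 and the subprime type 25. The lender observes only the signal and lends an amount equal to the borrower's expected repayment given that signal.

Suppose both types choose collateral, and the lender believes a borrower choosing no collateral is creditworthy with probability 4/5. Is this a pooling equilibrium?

No

On the equilibrium path (collateral) the lender holds the prior 2/5 and pays 2/5·195 + 3/5·90 = 132. Off-path (no collateral) belief 4/5 gives 4/5·195 + 1/5·90 = 174.
Creditworthy: collateral gives 132 − 33 = 99; no collateral gives 174 − 24 = 150. Deviates. ✗
Subprime: collateral gives 132 − 168 = -36; no collateral gives 174 − 25 = 149. Deviates. ✗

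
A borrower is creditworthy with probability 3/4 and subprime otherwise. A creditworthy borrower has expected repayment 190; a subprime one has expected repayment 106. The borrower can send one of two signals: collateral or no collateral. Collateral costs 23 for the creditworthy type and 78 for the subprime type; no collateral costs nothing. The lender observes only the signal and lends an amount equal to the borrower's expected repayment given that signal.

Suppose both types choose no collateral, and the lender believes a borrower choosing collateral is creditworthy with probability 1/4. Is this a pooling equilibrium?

Yes

At the pooled signal (no collateral) the lender holds the prior 3/4 and pays 3/4·190 + 1/4·106 = 169. Off-path (collateral) belief 1/4 gives 1/4·190 + 3/4·106 = 127.
Creditworthy: no collateral gives 169 − 0 = 169; collateral gives 127 − 23 = 104. Stays. ✓
Subprime: no collateral gives 169 − 0 = 169; collateral gives 127 − 78 = 49. Stays. ✓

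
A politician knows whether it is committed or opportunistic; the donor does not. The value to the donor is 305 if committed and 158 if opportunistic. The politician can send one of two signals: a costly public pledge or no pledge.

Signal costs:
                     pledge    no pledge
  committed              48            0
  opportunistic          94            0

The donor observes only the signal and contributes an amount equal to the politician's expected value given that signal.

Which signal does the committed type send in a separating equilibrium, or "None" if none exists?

Try committed → pledge, opportunistic → no pledge:
  If types separate, pledge earns payment 305 and no pledge earns 158.
  Committed: pledge gives 305 − 48 = 257; no pledge gives 158 − 0 = 158. No deviation. ✓
  Opportunistic: no pledge gives 158 − 0 = 158; pledge gives 305 − 94 = 211. Would deviate. ✗
Try committed → no pledge, opportunistic → pledge:
  If types separate, no pledge earns payment 305 and pledge earns 158.
  Committed: no pledge gives 305 − 0 = 305; pledge gives 158 − 48 = 110. No deviation. ✓
  Opportunistic: pledge gives 158 − 94 = 64; no pledge gives 305 − 0 = 305. Would deviate. ✗
Neither assignment is incentive-compatible.

None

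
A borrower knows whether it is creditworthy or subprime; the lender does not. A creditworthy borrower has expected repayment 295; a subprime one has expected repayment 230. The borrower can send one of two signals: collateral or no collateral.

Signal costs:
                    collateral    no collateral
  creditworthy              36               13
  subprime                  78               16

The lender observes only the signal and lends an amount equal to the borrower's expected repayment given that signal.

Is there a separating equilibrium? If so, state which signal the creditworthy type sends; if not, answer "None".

None

Try creditworthy → collateral, subprime → no collateral:
  If types separate, collateral earns payment 295 and no collateral earns 230.
  Creditworthy: collateral gives 295 − 36 = 259; no collateral gives 230 − 13 = 217. No deviation. ✓
  Subprime: no collateral gives 230 − 16 = 214; collateral gives 295 − 78 = 217. Would deviate. ✗
Try creditworthy → no collateral, subprime → collateral:
  If types separate, no collateral earns payment 295 and collateral earns 230.
  Creditworthy: no collateral gives 295 − 13 = 282; collateral gives 230 − 36 = 194. No deviation. ✓
  Subprime: collateral gives 230 − 78 = 152; no collateral gives 295 − 16 = 279. Would deviate. ✗
Neither assignment is incentive-compatible.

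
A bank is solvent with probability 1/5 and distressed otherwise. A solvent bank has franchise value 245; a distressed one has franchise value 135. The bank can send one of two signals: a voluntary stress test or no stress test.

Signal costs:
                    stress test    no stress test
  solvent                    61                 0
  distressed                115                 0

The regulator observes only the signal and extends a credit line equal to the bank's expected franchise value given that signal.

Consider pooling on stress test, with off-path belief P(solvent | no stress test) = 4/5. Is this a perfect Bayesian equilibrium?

No

On the equilibrium path (stress test) the regulator holds the prior 1/5 and pays 1/5·245 + 4/5·135 = 157. Off-path (no stress test) belief 4/5 gives 4/5·245 + 1/5·135 = 223.
Solvent: stress test gives 157 − 61 = 96; no stress test gives 223 − 0 = 223. Deviates. ✗
Distressed: stress test gives 157 − 115 = 42; no stress test gives 223 − 0 = 223. Deviates. ✗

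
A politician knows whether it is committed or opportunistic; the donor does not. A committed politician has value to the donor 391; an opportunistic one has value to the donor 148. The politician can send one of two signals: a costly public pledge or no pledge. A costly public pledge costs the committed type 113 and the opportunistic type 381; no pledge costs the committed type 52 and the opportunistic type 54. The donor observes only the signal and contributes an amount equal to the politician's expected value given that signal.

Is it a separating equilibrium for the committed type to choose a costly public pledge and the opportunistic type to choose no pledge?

Yes

Under separation the donor infers type exactly: pledge → committed (pays 391), no pledge → opportunistic (pays 148).
Committed: pledge gives 391 − 113 = 278; no pledge gives 148 − 52 = 96. No deviation. ✓
Opportunistic: no pledge gives 148 − 54 = 94; pledge gives 391 − 381 = 10. No deviation. ✓
Neither type gains from mimicking the other.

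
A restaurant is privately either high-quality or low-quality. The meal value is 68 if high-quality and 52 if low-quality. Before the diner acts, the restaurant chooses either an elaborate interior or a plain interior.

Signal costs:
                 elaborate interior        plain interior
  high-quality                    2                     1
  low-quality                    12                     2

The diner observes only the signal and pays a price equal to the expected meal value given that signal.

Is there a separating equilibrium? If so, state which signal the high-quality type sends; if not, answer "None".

None

Try high-quality → elaborate interior, low-quality → plain interior:
  If types separate, elaborate interior earns payment 68 and plain interior earns 52.
  High-quality: elaborate interior gives 68 − 2 = 66; plain interior gives 52 − 1 = 51. No deviation. ✓
  Low-quality: plain interior gives 52 − 2 = 50; elaborate interior gives 68 − 12 = 56. Would deviate. ✗
Try high-quality → plain interior, low-quality → elaborate interior:
  If types separate, plain interior earns payment 68 and elaborate interior earns 52.
  High-quality: plain interior gives 68 − 1 = 67; elaborate interior gives 52 − 2 = 50. No deviation. ✓
  Low-quality: elaborate interior gives 52 − 12 = 40; plain interior gives 68 − 2 = 66. Would deviate. ✗
Neither assignment is incentive-compatible.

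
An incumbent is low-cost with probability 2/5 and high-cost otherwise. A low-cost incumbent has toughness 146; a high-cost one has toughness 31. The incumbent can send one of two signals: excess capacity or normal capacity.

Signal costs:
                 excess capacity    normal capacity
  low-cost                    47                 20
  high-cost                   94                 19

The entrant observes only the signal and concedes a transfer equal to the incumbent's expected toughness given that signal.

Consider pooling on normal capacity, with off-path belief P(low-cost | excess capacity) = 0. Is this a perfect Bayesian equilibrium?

At the pooled signal (normal capacity) the entrant holds the prior 2/5 and pays 2/5·146 + 3/5·31 = 77. Off-path (excess capacity) belief 0 gives 0·146 + 1·31 = 31.
Low-cost: normal capacity gives 77 − 20 = 57; excess capacity gives 31 − 47 = -16. Stays. ✓
High-cost: normal capacity gives 77 − 19 = 58; excess capacity gives 31 − 94 = -63. Stays. ✓

Yes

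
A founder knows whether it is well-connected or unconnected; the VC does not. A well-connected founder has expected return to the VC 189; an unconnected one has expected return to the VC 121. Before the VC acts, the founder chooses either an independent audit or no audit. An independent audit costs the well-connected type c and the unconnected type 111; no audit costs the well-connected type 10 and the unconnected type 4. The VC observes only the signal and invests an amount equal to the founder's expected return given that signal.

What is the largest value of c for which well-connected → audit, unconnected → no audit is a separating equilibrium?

Under separation: audit → well-connected (pays 189); no audit → unconnected (pays 121).
Unconnected: 121 − 4 = 117 ≥ 189 − 111 = 78. Holds regardless of c. ✓
Well-connected: 189 − c ≥ 121 − 10, so c ≤ 189 − 111 = 78.

78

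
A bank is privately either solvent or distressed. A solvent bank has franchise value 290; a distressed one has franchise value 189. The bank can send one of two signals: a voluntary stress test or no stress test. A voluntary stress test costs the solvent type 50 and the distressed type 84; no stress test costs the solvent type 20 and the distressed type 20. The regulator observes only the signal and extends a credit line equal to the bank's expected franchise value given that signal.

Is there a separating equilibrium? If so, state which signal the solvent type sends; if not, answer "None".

Try solvent → stress test, distressed → no stress test:
  If types separate, stress test earns payment 290 and no stress test earns 189.
  Solvent: stress test gives 290 − 50 = 240; no stress test gives 189 − 20 = 169. No deviation. ✓
  Distressed: no stress test gives 189 − 20 = 169; stress test gives 290 − 84 = 206. Would deviate. ✗
Try solvent → no stress test, distressed → stress test:
  If types separate, no stress test earns payment 290 and stress test earns 189.
  Solvent: no stress test gives 290 − 20 = 270; stress test gives 189 − 50 = 139. No deviation. ✓
  Distressed: stress test gives 189 − 84 = 105; no stress test gives 290 − 20 = 270. Would deviate. ✗
Neither assignment is incentive-compatible.

None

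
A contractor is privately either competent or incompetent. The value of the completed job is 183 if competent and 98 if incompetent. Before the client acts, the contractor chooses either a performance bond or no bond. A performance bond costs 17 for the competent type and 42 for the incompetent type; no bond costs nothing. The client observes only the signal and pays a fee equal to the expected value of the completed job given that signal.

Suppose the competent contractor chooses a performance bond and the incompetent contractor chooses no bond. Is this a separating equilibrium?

No

If types separate, bond earns payment 183 and no bond earns 98.
Competent: bond gives 183 − 17 = 166; no bond gives 98 − 0 = 98. No deviation. ✓
Incompetent: no bond gives 98 − 0 = 98; bond gives 183 − 42 = 141. Would deviate. ✗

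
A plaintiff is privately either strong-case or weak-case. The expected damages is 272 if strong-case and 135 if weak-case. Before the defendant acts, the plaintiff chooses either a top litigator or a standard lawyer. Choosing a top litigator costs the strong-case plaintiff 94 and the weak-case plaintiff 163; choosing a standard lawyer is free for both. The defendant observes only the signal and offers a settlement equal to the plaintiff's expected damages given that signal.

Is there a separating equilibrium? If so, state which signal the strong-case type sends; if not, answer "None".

top litigator

Try strong-case → top litigator, weak-case → standard lawyer:
  Under separation the defendant infers type exactly: top litigator → strong-case (pays 272), standard lawyer → weak-case (pays 135).
  Strong-case: top litigator gives 272 − 94 = 178; standard lawyer gives 135 − 0 = 135. No deviation. ✓
  Weak-case: standard lawyer gives 135 − 0 = 135; top litigator gives 272 − 163 = 109. No deviation. ✓
Both hold — the strong-case type sends top litigator.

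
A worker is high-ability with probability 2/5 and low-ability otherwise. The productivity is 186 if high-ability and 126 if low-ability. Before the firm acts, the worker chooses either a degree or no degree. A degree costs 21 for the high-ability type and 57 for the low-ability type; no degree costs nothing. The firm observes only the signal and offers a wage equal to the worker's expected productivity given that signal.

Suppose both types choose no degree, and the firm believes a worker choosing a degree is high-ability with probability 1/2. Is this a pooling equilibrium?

At the pooled signal (no degree) the firm holds the prior 2/5 and pays 2/5·186 + 3/5·126 = 150. Off-path (degree) belief 1/2 gives 1/2·186 + 1/2·126 = 156.
High-ability: no degree gives 150 − 0 = 150; degree gives 156 − 21 = 135. Stays. ✓
Low-ability: no degree gives 150 − 0 = 150; degree gives 156 − 57 = 99. Stays. ✓

Yes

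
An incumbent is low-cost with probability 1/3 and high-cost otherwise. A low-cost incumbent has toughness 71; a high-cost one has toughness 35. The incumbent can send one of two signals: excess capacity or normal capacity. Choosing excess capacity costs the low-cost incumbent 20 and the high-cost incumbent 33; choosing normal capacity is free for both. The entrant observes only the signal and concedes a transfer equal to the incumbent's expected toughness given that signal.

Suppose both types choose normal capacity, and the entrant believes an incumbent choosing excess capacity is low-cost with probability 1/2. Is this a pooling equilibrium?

At the pooled signal (normal capacity) the entrant holds the prior 1/3 and pays 1/3·71 + 2/3·35 = 47. Off-path (excess capacity) belief 1/2 gives 1/2·71 + 1/2·35 = 53.
Low-cost: normal capacity gives 47 − 0 = 47; excess capacity gives 53 − 20 = 33. Stays. ✓
High-cost: normal capacity gives 47 − 0 = 47; excess capacity gives 53 − 33 = 20. Stays. ✓

Yes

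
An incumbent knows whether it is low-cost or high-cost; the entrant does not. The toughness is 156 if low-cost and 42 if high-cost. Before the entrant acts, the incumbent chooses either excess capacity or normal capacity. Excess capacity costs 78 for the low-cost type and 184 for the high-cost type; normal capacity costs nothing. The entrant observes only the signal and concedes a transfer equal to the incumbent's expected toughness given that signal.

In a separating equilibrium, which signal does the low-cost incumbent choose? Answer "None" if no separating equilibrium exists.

Try low-cost → excess capacity, high-cost → normal capacity:
  If types separate, excess capacity earns payment 156 and normal capacity earns 42.
  Low-cost: excess capacity gives 156 − 78 = 78; normal capacity gives 42 − 0 = 42. No deviation. ✓
  High-cost: normal capacity gives 42 − 0 = 42; excess capacity gives 156 − 184 = -28. No deviation. ✓
Both hold — the low-cost type sends excess capacity.

excess capacity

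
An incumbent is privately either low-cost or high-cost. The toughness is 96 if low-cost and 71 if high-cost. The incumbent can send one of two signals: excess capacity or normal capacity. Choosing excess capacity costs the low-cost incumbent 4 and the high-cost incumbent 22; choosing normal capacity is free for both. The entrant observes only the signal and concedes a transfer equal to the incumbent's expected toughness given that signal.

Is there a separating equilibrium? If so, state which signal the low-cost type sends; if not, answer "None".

None

Try low-cost → excess capacity, high-cost → normal capacity:
  If types separate, excess capacity earns payment 96 and normal capacity earns 71.
  Low-cost: excess capacity gives 96 − 4 = 92; normal capacity gives 71 − 0 = 71. No deviation. ✓
  High-cost: normal capacity gives 71 − 0 = 71; excess capacity gives 96 − 22 = 74. Would deviate. ✗
Try low-cost → normal capacity, high-cost → excess capacity:
  If types separate, normal capacity earns payment 96 and excess capacity earns 71.
  Low-cost: normal capacity gives 96 − 0 = 96; excess capacity gives 71 − 4 = 67. No deviation. ✓
  High-cost: excess capacity gives 71 − 22 = 49; normal capacity gives 96 − 0 = 96. Would deviate. ✗
Neither assignment is incentive-compatible.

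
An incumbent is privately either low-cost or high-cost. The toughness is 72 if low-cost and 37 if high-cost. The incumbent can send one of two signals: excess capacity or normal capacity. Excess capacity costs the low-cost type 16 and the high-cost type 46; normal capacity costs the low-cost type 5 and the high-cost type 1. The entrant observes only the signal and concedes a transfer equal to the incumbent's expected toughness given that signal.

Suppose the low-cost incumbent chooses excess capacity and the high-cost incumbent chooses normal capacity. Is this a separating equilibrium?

If types separate, excess capacity earns payment 72 and normal capacity earns 37.
Low-cost: excess capacity gives 72 − 16 = 56; normal capacity gives 37 − 5 = 32. No deviation. ✓
High-cost: normal capacity gives 37 − 1 = 36; excess capacity gives 72 − 46 = 26. No deviation. ✓
Neither type gains from mimicking the other.

Yes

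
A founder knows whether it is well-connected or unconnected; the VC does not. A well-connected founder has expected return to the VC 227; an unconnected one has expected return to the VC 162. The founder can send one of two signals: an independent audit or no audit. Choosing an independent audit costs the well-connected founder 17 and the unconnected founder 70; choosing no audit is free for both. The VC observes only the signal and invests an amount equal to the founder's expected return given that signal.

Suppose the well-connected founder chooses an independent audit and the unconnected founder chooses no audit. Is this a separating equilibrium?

Yes

Under separation the VC infers type exactly: audit → well-connected (pays 227), no audit → unconnected (pays 162).
Well-connected: audit gives 227 − 17 = 210; no audit gives 162 − 0 = 162. No deviation. ✓
Unconnected: no audit gives 162 − 0 = 162; audit gives 227 − 70 = 157. No deviation. ✓
Neither type gains from mimicking the other.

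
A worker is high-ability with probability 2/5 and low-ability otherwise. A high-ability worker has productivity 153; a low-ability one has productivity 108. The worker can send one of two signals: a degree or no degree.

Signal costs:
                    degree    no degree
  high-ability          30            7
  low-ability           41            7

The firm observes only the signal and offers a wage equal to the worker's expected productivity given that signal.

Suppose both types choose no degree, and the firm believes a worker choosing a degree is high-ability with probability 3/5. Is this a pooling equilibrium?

At the pooled signal (no degree) the firm holds the prior 2/5 and pays 2/5·153 + 3/5·108 = 126. Off-path (degree) belief 3/5 gives 3/5·153 + 2/5·108 = 135.
High-ability: no degree gives 126 − 7 = 119; degree gives 135 − 30 = 105. Stays. ✓
Low-ability: no degree gives 126 − 7 = 119; degree gives 135 − 41 = 94. Stays. ✓

Yes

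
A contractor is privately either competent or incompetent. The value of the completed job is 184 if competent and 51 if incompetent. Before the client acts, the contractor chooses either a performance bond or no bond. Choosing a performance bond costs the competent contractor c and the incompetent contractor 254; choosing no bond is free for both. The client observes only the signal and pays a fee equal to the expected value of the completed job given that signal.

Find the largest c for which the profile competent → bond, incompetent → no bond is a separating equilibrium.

Under separation: bond → competent (pays 184); no bond → incompetent (pays 51).
Incompetent: 51 − 0 = 51 ≥ 184 − 254 = -70. Holds regardless of c. ✓
Competent: 184 − c ≥ 51 − 0, so c ≤ 184 − 51 = 133.

133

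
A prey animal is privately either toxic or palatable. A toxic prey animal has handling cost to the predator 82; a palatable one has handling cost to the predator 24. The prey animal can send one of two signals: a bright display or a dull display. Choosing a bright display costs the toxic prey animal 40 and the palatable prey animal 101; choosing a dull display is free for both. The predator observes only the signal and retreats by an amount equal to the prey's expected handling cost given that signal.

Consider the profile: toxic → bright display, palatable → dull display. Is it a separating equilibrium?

Yes

If types separate, bright display earns payment 82 and dull display earns 24.
Toxic: bright display gives 82 − 40 = 42; dull display gives 24 − 0 = 24. No deviation. ✓
Palatable: dull display gives 24 − 0 = 24; bright display gives 82 − 101 = -19. No deviation. ✓
Neither type gains from mimicking the other.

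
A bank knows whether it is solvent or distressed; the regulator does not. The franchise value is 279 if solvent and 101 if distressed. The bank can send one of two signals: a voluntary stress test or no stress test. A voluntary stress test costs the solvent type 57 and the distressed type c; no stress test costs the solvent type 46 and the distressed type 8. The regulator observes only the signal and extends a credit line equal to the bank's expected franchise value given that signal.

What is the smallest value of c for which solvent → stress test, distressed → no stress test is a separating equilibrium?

Under separation: stress test → solvent (pays 279); no stress test → distressed (pays 101).
Solvent: 279 − 57 = 222 ≥ 101 − 46 = 55. Holds regardless of c. ✓
Distressed: 101 − 8 ≥ 279 − c, so c ≥ 279 − 93 = 186.

186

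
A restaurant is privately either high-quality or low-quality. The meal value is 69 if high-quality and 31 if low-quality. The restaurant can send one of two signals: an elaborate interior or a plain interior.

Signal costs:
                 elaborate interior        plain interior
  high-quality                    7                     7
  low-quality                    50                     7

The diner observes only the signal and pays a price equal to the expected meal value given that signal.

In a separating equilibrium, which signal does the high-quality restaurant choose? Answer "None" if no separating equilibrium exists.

elaborate interior

Try high-quality → elaborate interior, low-quality → plain interior:
  Under separation the diner infers type exactly: elaborate interior → high-quality (pays 69), plain interior → low-quality (pays 31).
  High-quality: elaborate interior gives 69 − 7 = 62; plain interior gives 31 − 7 = 24. No deviation. ✓
  Low-quality: plain interior gives 31 − 7 = 24; elaborate interior gives 69 − 50 = 19. No deviation. ✓
Both hold — the high-quality type sends elaborate interior.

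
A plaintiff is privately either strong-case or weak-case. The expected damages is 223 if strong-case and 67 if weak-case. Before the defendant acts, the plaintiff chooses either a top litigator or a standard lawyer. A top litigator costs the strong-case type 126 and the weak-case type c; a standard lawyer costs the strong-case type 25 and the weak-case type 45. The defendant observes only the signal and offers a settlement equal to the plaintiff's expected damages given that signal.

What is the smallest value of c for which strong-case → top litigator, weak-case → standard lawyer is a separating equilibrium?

201

Under separation: top litigator → strong-case (pays 223); standard lawyer → weak-case (pays 67).
Strong-case: 223 − 126 = 97 ≥ 67 − 25 = 42. Holds regardless of c. ✓
Weak-case: 67 − 45 ≥ 223 − c, so c ≥ 223 − 22 = 201.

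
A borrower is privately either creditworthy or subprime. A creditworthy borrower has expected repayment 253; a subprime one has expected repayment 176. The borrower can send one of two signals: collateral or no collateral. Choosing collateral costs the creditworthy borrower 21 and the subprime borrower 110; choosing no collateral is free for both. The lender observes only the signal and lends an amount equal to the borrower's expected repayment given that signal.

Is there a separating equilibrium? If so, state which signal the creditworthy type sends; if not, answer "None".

collateral

Try creditworthy → collateral, subprime → no collateral:
  Under separation the lender infers type exactly: collateral → creditworthy (pays 253), no collateral → subprime (pays 176).
  Creditworthy: collateral gives 253 − 21 = 232; no collateral gives 176 − 0 = 176. No deviation. ✓
  Subprime: no collateral gives 176 − 0 = 176; collateral gives 253 − 110 = 143. No deviation. ✓
Both hold — the creditworthy type sends collateral.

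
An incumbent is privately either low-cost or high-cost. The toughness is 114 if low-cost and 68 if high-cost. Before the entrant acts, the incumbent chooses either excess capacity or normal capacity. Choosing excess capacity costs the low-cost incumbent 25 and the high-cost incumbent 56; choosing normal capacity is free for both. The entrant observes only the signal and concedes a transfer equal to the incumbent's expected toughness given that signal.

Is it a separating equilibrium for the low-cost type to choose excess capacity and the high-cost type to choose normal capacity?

If types separate, excess capacity earns payment 114 and normal capacity earns 68.
Low-cost: excess capacity gives 114 − 25 = 89; normal capacity gives 68 − 0 = 68. No deviation. ✓
High-cost: normal capacity gives 68 − 0 = 68; excess capacity gives 114 − 56 = 58. No deviation. ✓
Both incentive constraints hold.

Yes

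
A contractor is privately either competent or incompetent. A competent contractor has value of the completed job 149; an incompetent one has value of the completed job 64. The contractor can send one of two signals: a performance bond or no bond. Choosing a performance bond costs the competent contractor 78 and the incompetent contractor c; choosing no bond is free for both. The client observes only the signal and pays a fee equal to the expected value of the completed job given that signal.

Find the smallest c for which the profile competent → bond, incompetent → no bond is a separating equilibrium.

85

Under separation: bond → competent (pays 149); no bond → incompetent (pays 64).
Competent: 149 − 78 = 71 ≥ 64 − 0 = 64. Holds regardless of c. ✓
Incompetent: 64 − 0 ≥ 149 − c, so c ≥ 149 − 64 = 85.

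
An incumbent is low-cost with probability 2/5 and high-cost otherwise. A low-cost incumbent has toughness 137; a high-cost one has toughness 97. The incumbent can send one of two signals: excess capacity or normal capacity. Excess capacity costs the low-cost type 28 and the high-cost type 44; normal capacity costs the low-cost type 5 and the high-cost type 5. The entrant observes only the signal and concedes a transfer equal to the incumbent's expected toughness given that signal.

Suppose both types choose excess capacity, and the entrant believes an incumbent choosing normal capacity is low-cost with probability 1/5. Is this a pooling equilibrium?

No

On the equilibrium path (excess capacity) the entrant holds the prior 2/5 and pays 2/5·137 + 3/5·97 = 113. Off-path (normal capacity) belief 1/5 gives 1/5·137 + 4/5·97 = 105.
Low-cost: excess capacity gives 113 − 28 = 85; normal capacity gives 105 − 5 = 100. Deviates. ✗
High-cost: excess capacity gives 113 − 44 = 69; normal capacity gives 105 − 5 = 100. Deviates. ✗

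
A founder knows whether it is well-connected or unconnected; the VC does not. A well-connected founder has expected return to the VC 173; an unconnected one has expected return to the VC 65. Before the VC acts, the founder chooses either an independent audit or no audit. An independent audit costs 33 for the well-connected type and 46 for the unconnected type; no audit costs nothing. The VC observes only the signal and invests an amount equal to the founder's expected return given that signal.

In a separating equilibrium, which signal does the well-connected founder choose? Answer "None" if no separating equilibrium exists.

None

Try well-connected → audit, unconnected → no audit:
  If types separate, audit earns payment 173 and no audit earns 65.
  Well-connected: audit gives 173 − 33 = 140; no audit gives 65 − 0 = 65. No deviation. ✓
  Unconnected: no audit gives 65 − 0 = 65; audit gives 173 − 46 = 127. Would deviate. ✗
Try well-connected → no audit, unconnected → audit:
  If types separate, no audit earns payment 173 and audit earns 65.
  Well-connected: no audit gives 173 − 0 = 173; audit gives 65 − 33 = 32. No deviation. ✓
  Unconnected: audit gives 65 − 46 = 19; no audit gives 173 − 0 = 173. Would deviate. ✗
Neither assignment is incentive-compatible.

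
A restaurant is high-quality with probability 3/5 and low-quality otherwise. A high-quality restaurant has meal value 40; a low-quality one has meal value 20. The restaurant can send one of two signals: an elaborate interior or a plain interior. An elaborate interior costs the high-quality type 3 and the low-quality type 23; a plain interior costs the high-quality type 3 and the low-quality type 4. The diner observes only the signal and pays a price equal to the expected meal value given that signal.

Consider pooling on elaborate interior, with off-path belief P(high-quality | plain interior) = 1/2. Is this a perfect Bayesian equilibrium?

No

On the equilibrium path (elaborate interior) the diner holds the prior 3/5 and pays 3/5·40 + 2/5·20 = 32. Off-path (plain interior) belief 1/2 gives 1/2·40 + 1/2·20 = 30.
High-quality: elaborate interior gives 32 − 3 = 29; plain interior gives 30 − 3 = 27. Stays. ✓
Low-quality: elaborate interior gives 32 − 23 = 9; plain interior gives 30 − 4 = 26. Deviates. ✗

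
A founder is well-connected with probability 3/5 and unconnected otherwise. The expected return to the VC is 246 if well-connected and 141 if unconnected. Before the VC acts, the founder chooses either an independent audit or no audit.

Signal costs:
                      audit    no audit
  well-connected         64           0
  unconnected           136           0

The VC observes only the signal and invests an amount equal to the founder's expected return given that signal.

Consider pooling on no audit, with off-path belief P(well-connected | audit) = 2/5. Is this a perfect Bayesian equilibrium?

At the pooled signal (no audit) the VC holds the prior 3/5 and pays 3/5·246 + 2/5·141 = 204. Off-path (audit) belief 2/5 gives 2/5·246 + 3/5·141 = 183.
Well-connected: no audit gives 204 − 0 = 204; audit gives 183 − 64 = 119. Stays. ✓
Unconnected: no audit gives 204 − 0 = 204; audit gives 183 − 136 = 47. Stays. ✓

Yes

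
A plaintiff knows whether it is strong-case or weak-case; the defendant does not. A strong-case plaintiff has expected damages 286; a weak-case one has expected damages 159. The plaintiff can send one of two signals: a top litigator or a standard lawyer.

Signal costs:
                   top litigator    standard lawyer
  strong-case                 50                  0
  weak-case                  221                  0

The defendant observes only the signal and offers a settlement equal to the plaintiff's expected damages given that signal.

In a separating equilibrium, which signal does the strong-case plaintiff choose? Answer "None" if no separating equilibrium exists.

Try strong-case → top litigator, weak-case → standard lawyer:
  If types separate, top litigator earns payment 286 and standard lawyer earns 159.
  Strong-case: top litigator gives 286 − 50 = 236; standard lawyer gives 159 − 0 = 159. No deviation. ✓
  Weak-case: standard lawyer gives 159 − 0 = 159; top litigator gives 286 − 221 = 65. No deviation. ✓
Both hold — the strong-case type sends top litigator.

top litigator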